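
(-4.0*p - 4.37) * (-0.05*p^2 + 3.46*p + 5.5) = 0.2*p^3 - 13.6215*p^2 - 37.1202*p - 24.035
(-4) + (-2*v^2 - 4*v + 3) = -2*v^2 - 4*v - 1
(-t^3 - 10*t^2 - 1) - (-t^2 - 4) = -t^3 - 9*t^2 + 3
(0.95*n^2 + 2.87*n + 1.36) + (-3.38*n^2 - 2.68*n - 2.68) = -2.43*n^2 + 0.19*n - 1.32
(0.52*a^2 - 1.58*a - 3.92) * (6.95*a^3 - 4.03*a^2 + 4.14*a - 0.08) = 3.614*a^5 - 13.0766*a^4 - 18.7238*a^3 + 9.2148*a^2 - 16.1024*a + 0.3136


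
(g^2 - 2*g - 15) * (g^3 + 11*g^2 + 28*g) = g^5 + 9*g^4 - 9*g^3 - 221*g^2 - 420*g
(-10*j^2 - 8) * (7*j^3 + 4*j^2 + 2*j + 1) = -70*j^5 - 40*j^4 - 76*j^3 - 42*j^2 - 16*j - 8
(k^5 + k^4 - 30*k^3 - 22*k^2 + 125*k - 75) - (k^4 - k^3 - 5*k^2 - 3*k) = k^5 - 29*k^3 - 17*k^2 + 128*k - 75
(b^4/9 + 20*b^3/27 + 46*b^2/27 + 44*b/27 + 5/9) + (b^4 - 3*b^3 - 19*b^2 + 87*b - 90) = 10*b^4/9 - 61*b^3/27 - 467*b^2/27 + 2393*b/27 - 805/9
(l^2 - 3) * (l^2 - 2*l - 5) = l^4 - 2*l^3 - 8*l^2 + 6*l + 15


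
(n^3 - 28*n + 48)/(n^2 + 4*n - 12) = n - 4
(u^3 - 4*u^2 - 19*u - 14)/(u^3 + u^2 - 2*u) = (u^2 - 6*u - 7)/(u*(u - 1))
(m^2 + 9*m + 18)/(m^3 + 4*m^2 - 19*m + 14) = (m^2 + 9*m + 18)/(m^3 + 4*m^2 - 19*m + 14)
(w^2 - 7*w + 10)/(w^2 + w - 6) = (w - 5)/(w + 3)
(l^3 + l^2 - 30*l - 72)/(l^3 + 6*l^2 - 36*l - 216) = (l^2 + 7*l + 12)/(l^2 + 12*l + 36)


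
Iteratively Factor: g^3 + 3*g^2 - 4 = (g + 2)*(g^2 + g - 2) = (g + 2)^2*(g - 1)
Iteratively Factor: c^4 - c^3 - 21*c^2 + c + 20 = (c + 1)*(c^3 - 2*c^2 - 19*c + 20) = (c - 1)*(c + 1)*(c^2 - c - 20) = (c - 5)*(c - 1)*(c + 1)*(c + 4)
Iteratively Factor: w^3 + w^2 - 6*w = (w + 3)*(w^2 - 2*w) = (w - 2)*(w + 3)*(w)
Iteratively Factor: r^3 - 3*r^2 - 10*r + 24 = (r - 4)*(r^2 + r - 6) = (r - 4)*(r + 3)*(r - 2)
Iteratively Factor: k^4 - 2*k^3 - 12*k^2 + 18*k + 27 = (k + 3)*(k^3 - 5*k^2 + 3*k + 9) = (k + 1)*(k + 3)*(k^2 - 6*k + 9) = (k - 3)*(k + 1)*(k + 3)*(k - 3)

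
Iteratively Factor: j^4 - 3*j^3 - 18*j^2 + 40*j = (j + 4)*(j^3 - 7*j^2 + 10*j) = (j - 2)*(j + 4)*(j^2 - 5*j) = (j - 5)*(j - 2)*(j + 4)*(j)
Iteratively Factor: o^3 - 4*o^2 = (o - 4)*(o^2) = o*(o - 4)*(o)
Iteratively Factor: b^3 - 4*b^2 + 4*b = (b - 2)*(b^2 - 2*b) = (b - 2)^2*(b)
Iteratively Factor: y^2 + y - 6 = (y - 2)*(y + 3)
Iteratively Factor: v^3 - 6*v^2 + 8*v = (v - 4)*(v^2 - 2*v) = v*(v - 4)*(v - 2)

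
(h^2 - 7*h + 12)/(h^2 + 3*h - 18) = (h - 4)/(h + 6)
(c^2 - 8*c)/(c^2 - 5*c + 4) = c*(c - 8)/(c^2 - 5*c + 4)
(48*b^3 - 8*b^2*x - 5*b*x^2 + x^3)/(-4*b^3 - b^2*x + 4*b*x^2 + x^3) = (-48*b^3 + 8*b^2*x + 5*b*x^2 - x^3)/(4*b^3 + b^2*x - 4*b*x^2 - x^3)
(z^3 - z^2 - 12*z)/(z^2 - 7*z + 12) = z*(z + 3)/(z - 3)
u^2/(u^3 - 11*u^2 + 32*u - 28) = u^2/(u^3 - 11*u^2 + 32*u - 28)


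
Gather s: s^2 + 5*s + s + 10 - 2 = s^2 + 6*s + 8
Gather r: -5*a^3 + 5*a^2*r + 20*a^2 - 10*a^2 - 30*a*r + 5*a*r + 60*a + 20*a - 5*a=-5*a^3 + 10*a^2 + 75*a + r*(5*a^2 - 25*a)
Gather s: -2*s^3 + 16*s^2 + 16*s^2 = -2*s^3 + 32*s^2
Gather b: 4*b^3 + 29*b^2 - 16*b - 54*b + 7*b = 4*b^3 + 29*b^2 - 63*b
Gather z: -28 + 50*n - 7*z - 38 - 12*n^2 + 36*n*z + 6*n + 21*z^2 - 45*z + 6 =-12*n^2 + 56*n + 21*z^2 + z*(36*n - 52) - 60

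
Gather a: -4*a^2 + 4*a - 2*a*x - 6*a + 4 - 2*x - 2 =-4*a^2 + a*(-2*x - 2) - 2*x + 2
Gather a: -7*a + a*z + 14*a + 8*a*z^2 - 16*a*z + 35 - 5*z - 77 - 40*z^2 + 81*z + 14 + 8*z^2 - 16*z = a*(8*z^2 - 15*z + 7) - 32*z^2 + 60*z - 28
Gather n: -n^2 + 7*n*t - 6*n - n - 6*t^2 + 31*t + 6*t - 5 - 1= -n^2 + n*(7*t - 7) - 6*t^2 + 37*t - 6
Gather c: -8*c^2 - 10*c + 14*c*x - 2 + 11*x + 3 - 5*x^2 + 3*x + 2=-8*c^2 + c*(14*x - 10) - 5*x^2 + 14*x + 3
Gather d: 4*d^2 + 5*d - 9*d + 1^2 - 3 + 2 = 4*d^2 - 4*d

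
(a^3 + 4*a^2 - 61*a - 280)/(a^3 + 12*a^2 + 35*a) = (a - 8)/a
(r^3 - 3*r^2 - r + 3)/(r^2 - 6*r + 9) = (r^2 - 1)/(r - 3)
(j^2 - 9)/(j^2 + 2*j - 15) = (j + 3)/(j + 5)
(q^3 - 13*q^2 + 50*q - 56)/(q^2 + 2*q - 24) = (q^2 - 9*q + 14)/(q + 6)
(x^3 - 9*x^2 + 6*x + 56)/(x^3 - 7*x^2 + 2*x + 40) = (x - 7)/(x - 5)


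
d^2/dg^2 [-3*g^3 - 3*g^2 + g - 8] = -18*g - 6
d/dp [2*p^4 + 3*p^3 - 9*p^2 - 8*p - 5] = 8*p^3 + 9*p^2 - 18*p - 8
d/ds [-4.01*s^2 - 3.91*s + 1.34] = -8.02*s - 3.91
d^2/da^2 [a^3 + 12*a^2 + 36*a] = 6*a + 24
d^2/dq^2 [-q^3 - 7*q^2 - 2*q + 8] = -6*q - 14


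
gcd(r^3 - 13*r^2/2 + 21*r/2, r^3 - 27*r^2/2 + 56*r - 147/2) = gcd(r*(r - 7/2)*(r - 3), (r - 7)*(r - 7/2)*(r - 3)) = r^2 - 13*r/2 + 21/2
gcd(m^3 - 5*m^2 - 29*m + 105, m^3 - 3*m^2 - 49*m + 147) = m^2 - 10*m + 21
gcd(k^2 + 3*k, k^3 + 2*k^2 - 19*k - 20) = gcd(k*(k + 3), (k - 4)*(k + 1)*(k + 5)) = 1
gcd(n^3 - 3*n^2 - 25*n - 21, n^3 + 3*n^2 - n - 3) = n^2 + 4*n + 3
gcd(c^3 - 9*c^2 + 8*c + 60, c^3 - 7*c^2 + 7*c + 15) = c - 5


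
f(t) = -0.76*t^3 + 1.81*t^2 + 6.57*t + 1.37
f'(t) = -2.28*t^2 + 3.62*t + 6.57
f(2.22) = 16.56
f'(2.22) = 3.37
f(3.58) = 13.22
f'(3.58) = -9.69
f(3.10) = 16.49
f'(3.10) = -4.12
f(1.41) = 12.10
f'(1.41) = 7.14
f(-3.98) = 51.81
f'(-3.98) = -43.95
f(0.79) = 7.32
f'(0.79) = 8.01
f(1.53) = 12.94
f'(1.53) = 6.77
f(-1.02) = -2.64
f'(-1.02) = 0.51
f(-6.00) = 191.27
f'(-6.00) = -97.23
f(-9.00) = 642.89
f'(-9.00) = -210.69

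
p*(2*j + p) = 2*j*p + p^2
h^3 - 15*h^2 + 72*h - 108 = (h - 6)^2*(h - 3)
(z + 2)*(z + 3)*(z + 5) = z^3 + 10*z^2 + 31*z + 30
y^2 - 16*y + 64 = (y - 8)^2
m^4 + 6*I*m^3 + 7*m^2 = m^2*(m - I)*(m + 7*I)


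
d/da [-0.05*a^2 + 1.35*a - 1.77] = 1.35 - 0.1*a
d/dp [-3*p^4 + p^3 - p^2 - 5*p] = -12*p^3 + 3*p^2 - 2*p - 5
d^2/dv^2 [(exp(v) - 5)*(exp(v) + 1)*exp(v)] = (9*exp(2*v) - 16*exp(v) - 5)*exp(v)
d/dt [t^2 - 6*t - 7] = 2*t - 6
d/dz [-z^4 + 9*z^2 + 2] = -4*z^3 + 18*z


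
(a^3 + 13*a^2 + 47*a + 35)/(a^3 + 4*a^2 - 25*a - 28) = (a + 5)/(a - 4)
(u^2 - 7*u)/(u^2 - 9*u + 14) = u/(u - 2)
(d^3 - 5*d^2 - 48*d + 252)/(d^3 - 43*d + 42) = (d - 6)/(d - 1)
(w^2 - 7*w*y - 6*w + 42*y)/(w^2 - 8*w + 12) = (w - 7*y)/(w - 2)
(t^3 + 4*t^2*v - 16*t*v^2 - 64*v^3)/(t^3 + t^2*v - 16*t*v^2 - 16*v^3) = (t + 4*v)/(t + v)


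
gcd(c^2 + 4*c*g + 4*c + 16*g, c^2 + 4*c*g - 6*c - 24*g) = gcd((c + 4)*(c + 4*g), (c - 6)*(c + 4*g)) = c + 4*g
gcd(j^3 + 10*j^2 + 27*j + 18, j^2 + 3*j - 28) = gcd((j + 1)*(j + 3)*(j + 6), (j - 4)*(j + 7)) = 1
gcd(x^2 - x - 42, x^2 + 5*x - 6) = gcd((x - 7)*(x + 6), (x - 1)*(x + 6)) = x + 6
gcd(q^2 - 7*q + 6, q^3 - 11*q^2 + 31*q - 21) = q - 1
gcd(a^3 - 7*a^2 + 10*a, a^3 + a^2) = a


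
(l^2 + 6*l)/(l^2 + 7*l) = (l + 6)/(l + 7)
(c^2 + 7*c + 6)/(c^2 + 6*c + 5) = (c + 6)/(c + 5)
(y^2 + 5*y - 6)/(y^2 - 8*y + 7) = (y + 6)/(y - 7)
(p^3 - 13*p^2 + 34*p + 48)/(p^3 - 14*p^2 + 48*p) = (p + 1)/p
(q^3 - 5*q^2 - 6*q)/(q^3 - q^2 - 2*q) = (q - 6)/(q - 2)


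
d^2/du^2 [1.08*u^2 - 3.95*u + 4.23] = 2.16000000000000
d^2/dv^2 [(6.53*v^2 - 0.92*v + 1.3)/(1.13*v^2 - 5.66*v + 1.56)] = (81.179652*v^3 - 59.1066839999997*v^2 - 40.156584*v + 94.245632)/(1.442897*v^6 - 21.681762*v^5 + 114.576576*v^4 - 241.186184*v^3 + 158.176512*v^2 - 41.322528*v + 3.796416)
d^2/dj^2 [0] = 0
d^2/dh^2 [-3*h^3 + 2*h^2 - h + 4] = 4 - 18*h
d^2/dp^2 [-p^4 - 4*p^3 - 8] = 12*p*(-p - 2)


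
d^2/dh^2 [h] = 0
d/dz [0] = 0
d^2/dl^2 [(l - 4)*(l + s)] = 2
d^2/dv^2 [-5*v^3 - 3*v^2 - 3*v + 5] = -30*v - 6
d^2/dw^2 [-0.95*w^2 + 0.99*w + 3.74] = -1.90000000000000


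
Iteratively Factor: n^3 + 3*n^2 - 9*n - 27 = (n - 3)*(n^2 + 6*n + 9) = (n - 3)*(n + 3)*(n + 3)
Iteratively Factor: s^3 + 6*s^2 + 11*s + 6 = (s + 1)*(s^2 + 5*s + 6) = (s + 1)*(s + 2)*(s + 3)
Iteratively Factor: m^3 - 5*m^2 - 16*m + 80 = (m - 4)*(m^2 - m - 20) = (m - 4)*(m + 4)*(m - 5)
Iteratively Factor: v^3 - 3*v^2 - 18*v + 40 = (v + 4)*(v^2 - 7*v + 10) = (v - 2)*(v + 4)*(v - 5)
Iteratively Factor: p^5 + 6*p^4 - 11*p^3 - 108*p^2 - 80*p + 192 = (p + 3)*(p^4 + 3*p^3 - 20*p^2 - 48*p + 64) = (p + 3)*(p + 4)*(p^3 - p^2 - 16*p + 16) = (p + 3)*(p + 4)^2*(p^2 - 5*p + 4) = (p - 4)*(p + 3)*(p + 4)^2*(p - 1)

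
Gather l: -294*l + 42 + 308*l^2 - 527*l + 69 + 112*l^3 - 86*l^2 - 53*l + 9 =112*l^3 + 222*l^2 - 874*l + 120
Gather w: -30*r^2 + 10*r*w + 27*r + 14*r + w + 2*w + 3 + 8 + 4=-30*r^2 + 41*r + w*(10*r + 3) + 15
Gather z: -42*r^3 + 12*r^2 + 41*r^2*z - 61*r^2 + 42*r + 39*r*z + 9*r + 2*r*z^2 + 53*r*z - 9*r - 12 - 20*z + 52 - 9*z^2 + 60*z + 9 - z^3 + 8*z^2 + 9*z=-42*r^3 - 49*r^2 + 42*r - z^3 + z^2*(2*r - 1) + z*(41*r^2 + 92*r + 49) + 49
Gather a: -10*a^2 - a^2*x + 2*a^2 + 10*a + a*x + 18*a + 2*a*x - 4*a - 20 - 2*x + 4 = a^2*(-x - 8) + a*(3*x + 24) - 2*x - 16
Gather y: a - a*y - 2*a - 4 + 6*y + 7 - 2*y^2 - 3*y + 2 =-a - 2*y^2 + y*(3 - a) + 5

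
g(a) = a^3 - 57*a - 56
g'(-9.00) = 186.00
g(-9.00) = -272.00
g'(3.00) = -30.00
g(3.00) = -200.00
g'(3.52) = -19.83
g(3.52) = -213.03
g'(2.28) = -41.40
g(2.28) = -174.11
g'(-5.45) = 32.11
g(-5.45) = 92.77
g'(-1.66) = -48.73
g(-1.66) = 34.05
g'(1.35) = -51.53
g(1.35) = -130.49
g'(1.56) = -49.70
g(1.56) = -141.12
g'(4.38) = 0.55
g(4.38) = -221.63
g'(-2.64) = -36.09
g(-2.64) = 76.08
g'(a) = 3*a^2 - 57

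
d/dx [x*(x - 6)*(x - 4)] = 3*x^2 - 20*x + 24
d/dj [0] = 0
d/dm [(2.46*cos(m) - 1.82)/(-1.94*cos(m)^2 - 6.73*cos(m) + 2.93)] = (-4.7724*cos(m)^2 + 7.0616*cos(m) + 5.0408)*sin(m)/(3.7636*cos(m)^4 + 26.1124*cos(m)^3 + 33.9245*cos(m)^2 - 39.4378*cos(m) + 8.5849)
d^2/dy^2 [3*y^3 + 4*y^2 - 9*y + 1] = 18*y + 8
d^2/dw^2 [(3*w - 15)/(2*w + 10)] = -30/(w + 5)^3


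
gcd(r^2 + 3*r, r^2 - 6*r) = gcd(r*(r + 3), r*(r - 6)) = r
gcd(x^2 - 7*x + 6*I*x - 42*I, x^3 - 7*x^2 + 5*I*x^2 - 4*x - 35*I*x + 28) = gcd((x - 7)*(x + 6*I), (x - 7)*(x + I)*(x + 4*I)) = x - 7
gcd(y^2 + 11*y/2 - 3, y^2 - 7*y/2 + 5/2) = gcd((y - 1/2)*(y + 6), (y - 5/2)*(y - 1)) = 1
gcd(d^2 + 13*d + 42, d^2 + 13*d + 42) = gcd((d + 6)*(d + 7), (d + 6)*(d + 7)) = d^2 + 13*d + 42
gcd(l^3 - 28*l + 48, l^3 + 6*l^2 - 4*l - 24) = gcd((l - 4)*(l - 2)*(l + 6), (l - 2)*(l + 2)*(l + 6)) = l^2 + 4*l - 12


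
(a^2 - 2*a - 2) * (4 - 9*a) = -9*a^3 + 22*a^2 + 10*a - 8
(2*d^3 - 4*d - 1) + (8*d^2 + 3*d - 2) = 2*d^3 + 8*d^2 - d - 3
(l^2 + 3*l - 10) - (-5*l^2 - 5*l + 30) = 6*l^2 + 8*l - 40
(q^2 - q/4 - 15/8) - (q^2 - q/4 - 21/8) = 3/4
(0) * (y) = 0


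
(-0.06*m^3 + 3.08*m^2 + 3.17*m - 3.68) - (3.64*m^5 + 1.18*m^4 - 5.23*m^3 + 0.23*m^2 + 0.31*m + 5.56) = -3.64*m^5 - 1.18*m^4 + 5.17*m^3 + 2.85*m^2 + 2.86*m - 9.24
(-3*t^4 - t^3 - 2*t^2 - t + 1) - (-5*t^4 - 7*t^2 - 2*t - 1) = 2*t^4 - t^3 + 5*t^2 + t + 2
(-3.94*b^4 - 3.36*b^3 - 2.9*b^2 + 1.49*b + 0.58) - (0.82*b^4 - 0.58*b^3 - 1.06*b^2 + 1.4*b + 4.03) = -4.76*b^4 - 2.78*b^3 - 1.84*b^2 + 0.0900000000000001*b - 3.45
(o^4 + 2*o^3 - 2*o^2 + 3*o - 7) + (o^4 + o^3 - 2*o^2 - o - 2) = 2*o^4 + 3*o^3 - 4*o^2 + 2*o - 9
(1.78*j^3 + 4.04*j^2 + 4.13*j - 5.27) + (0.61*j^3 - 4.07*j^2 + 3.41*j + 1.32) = 2.39*j^3 - 0.0300000000000002*j^2 + 7.54*j - 3.95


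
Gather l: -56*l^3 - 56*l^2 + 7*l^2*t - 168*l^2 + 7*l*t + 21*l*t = -56*l^3 + l^2*(7*t - 224) + 28*l*t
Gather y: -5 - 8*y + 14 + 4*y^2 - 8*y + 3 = 4*y^2 - 16*y + 12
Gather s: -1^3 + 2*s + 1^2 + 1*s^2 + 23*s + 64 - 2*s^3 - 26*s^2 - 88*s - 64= -2*s^3 - 25*s^2 - 63*s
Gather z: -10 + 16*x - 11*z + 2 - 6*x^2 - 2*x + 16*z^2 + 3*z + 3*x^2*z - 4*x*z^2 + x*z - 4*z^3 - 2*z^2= -6*x^2 + 14*x - 4*z^3 + z^2*(14 - 4*x) + z*(3*x^2 + x - 8) - 8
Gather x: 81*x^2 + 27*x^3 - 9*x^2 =27*x^3 + 72*x^2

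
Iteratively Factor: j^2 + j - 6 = (j + 3)*(j - 2)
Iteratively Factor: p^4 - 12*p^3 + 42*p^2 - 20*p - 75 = (p - 5)*(p^3 - 7*p^2 + 7*p + 15) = (p - 5)*(p + 1)*(p^2 - 8*p + 15) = (p - 5)*(p - 3)*(p + 1)*(p - 5)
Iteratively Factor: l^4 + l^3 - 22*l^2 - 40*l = (l + 2)*(l^3 - l^2 - 20*l) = (l - 5)*(l + 2)*(l^2 + 4*l) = (l - 5)*(l + 2)*(l + 4)*(l)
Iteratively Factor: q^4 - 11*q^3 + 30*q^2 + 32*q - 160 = (q - 5)*(q^3 - 6*q^2 + 32) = (q - 5)*(q - 4)*(q^2 - 2*q - 8) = (q - 5)*(q - 4)*(q + 2)*(q - 4)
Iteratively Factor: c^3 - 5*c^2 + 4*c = (c - 4)*(c^2 - c) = (c - 4)*(c - 1)*(c)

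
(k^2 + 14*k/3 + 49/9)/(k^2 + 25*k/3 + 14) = (k + 7/3)/(k + 6)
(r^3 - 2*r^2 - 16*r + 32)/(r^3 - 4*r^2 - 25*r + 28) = (r^2 - 6*r + 8)/(r^2 - 8*r + 7)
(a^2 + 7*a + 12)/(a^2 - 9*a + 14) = (a^2 + 7*a + 12)/(a^2 - 9*a + 14)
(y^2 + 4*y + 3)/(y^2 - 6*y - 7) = (y + 3)/(y - 7)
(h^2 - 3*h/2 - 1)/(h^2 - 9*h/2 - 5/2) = (h - 2)/(h - 5)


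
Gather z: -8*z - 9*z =-17*z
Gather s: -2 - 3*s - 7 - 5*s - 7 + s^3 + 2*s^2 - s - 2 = s^3 + 2*s^2 - 9*s - 18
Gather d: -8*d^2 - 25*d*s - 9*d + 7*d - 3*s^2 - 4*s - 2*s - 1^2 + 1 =-8*d^2 + d*(-25*s - 2) - 3*s^2 - 6*s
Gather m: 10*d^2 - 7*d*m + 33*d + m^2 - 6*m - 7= 10*d^2 + 33*d + m^2 + m*(-7*d - 6) - 7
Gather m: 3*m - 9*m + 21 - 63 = -6*m - 42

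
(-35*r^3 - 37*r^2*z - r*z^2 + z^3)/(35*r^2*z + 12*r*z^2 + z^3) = (-7*r^2 - 6*r*z + z^2)/(z*(7*r + z))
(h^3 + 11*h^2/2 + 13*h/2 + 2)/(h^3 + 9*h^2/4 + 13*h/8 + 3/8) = 4*(h + 4)/(4*h + 3)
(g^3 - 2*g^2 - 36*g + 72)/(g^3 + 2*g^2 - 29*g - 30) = (g^2 - 8*g + 12)/(g^2 - 4*g - 5)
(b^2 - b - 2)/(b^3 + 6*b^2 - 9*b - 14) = 1/(b + 7)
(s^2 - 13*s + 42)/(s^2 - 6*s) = (s - 7)/s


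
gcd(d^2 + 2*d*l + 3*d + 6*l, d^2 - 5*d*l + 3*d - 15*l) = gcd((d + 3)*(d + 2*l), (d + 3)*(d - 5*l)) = d + 3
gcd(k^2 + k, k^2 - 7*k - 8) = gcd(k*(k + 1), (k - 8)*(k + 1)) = k + 1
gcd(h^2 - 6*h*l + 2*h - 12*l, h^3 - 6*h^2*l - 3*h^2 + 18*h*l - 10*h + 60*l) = h^2 - 6*h*l + 2*h - 12*l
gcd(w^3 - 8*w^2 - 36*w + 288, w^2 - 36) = w^2 - 36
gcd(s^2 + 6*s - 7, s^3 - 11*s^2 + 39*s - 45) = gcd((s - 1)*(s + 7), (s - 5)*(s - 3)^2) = 1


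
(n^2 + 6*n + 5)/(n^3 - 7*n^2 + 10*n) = (n^2 + 6*n + 5)/(n*(n^2 - 7*n + 10))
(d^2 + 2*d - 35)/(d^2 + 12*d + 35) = (d - 5)/(d + 5)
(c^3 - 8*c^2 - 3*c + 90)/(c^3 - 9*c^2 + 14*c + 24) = (c^2 - 2*c - 15)/(c^2 - 3*c - 4)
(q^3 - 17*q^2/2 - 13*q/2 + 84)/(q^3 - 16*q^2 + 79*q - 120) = (2*q^2 - q - 21)/(2*(q^2 - 8*q + 15))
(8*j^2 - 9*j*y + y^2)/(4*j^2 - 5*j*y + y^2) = (-8*j + y)/(-4*j + y)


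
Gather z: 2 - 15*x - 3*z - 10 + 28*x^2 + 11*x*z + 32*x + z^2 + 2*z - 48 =28*x^2 + 17*x + z^2 + z*(11*x - 1) - 56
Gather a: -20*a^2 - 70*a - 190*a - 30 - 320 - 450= -20*a^2 - 260*a - 800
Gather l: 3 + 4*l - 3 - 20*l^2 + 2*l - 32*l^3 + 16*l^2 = -32*l^3 - 4*l^2 + 6*l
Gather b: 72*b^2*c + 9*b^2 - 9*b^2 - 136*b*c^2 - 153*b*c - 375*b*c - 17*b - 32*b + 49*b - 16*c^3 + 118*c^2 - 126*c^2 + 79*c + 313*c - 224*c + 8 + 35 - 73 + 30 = 72*b^2*c + b*(-136*c^2 - 528*c) - 16*c^3 - 8*c^2 + 168*c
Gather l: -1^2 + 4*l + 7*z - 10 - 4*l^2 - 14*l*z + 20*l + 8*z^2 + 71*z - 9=-4*l^2 + l*(24 - 14*z) + 8*z^2 + 78*z - 20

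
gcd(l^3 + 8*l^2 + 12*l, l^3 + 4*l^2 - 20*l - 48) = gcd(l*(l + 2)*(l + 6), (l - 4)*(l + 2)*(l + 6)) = l^2 + 8*l + 12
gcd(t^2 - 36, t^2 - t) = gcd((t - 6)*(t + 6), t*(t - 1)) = 1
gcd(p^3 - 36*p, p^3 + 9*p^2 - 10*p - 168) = p + 6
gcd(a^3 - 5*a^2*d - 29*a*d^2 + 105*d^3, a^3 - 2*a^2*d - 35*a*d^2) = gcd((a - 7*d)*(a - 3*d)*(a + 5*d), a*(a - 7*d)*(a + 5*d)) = a^2 - 2*a*d - 35*d^2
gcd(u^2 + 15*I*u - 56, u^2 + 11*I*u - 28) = u + 7*I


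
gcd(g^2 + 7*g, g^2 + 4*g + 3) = 1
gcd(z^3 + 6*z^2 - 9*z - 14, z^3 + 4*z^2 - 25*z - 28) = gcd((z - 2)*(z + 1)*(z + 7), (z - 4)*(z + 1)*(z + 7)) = z^2 + 8*z + 7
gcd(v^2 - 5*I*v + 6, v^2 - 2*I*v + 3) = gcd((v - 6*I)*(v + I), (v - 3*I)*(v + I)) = v + I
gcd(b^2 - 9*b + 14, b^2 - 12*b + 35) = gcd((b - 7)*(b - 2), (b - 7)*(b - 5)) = b - 7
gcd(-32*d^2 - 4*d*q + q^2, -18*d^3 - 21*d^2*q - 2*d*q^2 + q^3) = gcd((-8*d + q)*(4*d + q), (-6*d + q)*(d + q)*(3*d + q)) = 1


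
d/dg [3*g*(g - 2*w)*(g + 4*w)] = 9*g^2 + 12*g*w - 24*w^2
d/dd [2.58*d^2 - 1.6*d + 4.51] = 5.16*d - 1.6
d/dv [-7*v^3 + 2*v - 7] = 2 - 21*v^2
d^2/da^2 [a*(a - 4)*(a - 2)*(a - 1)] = 12*a^2 - 42*a + 28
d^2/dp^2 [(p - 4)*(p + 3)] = 2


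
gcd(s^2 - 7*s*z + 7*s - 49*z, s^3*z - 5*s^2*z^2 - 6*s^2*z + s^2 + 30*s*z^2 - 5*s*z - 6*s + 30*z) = 1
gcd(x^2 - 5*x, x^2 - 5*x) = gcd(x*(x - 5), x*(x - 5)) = x^2 - 5*x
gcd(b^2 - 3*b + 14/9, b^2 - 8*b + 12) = 1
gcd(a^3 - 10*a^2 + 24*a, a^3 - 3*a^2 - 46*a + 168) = a^2 - 10*a + 24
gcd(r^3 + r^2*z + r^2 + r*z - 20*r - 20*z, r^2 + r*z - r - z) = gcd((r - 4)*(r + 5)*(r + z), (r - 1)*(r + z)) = r + z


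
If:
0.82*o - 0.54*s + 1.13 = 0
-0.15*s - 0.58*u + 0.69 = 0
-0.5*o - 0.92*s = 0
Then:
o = -1.01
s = 0.55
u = 1.05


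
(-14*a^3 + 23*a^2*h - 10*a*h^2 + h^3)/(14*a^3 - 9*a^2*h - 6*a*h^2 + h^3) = (-2*a + h)/(2*a + h)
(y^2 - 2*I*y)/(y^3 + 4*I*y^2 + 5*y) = (y - 2*I)/(y^2 + 4*I*y + 5)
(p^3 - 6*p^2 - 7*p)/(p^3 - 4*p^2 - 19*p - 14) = p/(p + 2)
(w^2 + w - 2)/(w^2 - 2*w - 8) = (w - 1)/(w - 4)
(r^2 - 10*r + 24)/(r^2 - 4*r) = (r - 6)/r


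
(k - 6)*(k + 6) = k^2 - 36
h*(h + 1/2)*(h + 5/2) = h^3 + 3*h^2 + 5*h/4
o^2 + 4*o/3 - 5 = (o - 5/3)*(o + 3)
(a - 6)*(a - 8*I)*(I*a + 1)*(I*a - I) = -a^4 + 7*a^3 + 9*I*a^3 + 2*a^2 - 63*I*a^2 - 56*a + 54*I*a + 48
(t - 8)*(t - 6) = t^2 - 14*t + 48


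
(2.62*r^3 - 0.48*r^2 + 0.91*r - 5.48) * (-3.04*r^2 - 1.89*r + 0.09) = -7.9648*r^5 - 3.4926*r^4 - 1.6234*r^3 + 14.8961*r^2 + 10.4391*r - 0.4932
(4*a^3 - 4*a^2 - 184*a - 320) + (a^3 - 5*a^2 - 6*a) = 5*a^3 - 9*a^2 - 190*a - 320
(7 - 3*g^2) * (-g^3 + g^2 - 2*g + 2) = 3*g^5 - 3*g^4 - g^3 + g^2 - 14*g + 14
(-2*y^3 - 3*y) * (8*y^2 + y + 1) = -16*y^5 - 2*y^4 - 26*y^3 - 3*y^2 - 3*y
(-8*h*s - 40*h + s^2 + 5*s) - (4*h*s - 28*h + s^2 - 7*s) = -12*h*s - 12*h + 12*s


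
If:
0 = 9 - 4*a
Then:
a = 9/4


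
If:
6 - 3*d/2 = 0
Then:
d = 4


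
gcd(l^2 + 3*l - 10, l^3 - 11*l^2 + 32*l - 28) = l - 2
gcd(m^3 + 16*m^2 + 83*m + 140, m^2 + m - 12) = m + 4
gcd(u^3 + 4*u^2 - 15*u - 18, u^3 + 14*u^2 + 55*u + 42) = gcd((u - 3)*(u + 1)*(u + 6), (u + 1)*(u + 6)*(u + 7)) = u^2 + 7*u + 6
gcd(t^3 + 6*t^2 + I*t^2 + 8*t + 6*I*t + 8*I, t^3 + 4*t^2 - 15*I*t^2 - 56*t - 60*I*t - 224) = t + 4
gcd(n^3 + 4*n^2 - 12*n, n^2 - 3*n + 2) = n - 2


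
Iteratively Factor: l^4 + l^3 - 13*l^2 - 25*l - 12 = (l + 3)*(l^3 - 2*l^2 - 7*l - 4) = (l + 1)*(l + 3)*(l^2 - 3*l - 4) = (l - 4)*(l + 1)*(l + 3)*(l + 1)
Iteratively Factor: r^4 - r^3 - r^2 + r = (r - 1)*(r^3 - r) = r*(r - 1)*(r^2 - 1) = r*(r - 1)^2*(r + 1)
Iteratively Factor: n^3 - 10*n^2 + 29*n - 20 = (n - 4)*(n^2 - 6*n + 5) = (n - 5)*(n - 4)*(n - 1)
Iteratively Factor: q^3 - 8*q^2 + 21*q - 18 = (q - 3)*(q^2 - 5*q + 6) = (q - 3)^2*(q - 2)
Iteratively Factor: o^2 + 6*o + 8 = (o + 2)*(o + 4)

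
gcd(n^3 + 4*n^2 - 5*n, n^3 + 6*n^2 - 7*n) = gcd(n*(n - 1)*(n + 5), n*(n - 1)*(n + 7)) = n^2 - n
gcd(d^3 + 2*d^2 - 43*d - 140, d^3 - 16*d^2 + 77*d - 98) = d - 7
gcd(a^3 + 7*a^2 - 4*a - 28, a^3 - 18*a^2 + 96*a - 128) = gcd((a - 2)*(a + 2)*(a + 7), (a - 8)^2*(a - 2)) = a - 2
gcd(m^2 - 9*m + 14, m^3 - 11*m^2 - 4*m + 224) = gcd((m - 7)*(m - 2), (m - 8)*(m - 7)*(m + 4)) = m - 7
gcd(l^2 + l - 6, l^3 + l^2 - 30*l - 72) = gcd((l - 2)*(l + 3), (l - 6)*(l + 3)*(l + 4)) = l + 3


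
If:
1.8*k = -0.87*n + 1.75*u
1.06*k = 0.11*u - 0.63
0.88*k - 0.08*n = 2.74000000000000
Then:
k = -7.25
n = -113.98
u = -64.12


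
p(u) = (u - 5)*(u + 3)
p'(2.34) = 2.68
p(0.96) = -16.00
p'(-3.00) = -8.00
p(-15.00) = 240.00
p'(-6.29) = -14.58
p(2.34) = -14.20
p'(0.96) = -0.08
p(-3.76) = 6.66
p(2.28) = -14.36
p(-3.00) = 0.00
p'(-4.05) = -10.10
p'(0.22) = -1.56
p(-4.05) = 9.50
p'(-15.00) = -32.00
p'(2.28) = 2.56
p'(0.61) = -0.78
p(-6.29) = 37.14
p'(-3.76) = -9.52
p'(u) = 2*u - 2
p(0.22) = -15.39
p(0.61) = -15.85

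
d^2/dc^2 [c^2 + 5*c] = 2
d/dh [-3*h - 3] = -3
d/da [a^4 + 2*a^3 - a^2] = 2*a*(2*a^2 + 3*a - 1)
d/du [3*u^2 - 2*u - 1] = 6*u - 2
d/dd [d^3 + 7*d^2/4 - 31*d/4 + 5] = 3*d^2 + 7*d/2 - 31/4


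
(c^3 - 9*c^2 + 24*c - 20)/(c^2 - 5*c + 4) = (c^3 - 9*c^2 + 24*c - 20)/(c^2 - 5*c + 4)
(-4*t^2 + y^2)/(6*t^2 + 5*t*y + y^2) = (-2*t + y)/(3*t + y)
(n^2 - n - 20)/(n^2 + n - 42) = (n^2 - n - 20)/(n^2 + n - 42)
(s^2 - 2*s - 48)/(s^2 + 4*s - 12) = (s - 8)/(s - 2)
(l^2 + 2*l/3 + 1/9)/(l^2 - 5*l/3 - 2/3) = (l + 1/3)/(l - 2)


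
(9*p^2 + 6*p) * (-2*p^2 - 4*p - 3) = -18*p^4 - 48*p^3 - 51*p^2 - 18*p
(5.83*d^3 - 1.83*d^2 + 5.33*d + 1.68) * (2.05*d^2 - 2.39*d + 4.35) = 11.9515*d^5 - 17.6852*d^4 + 40.6607*d^3 - 17.2552*d^2 + 19.1703*d + 7.308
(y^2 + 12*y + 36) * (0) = 0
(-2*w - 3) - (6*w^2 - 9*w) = -6*w^2 + 7*w - 3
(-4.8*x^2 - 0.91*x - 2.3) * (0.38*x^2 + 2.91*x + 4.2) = -1.824*x^4 - 14.3138*x^3 - 23.6821*x^2 - 10.515*x - 9.66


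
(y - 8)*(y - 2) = y^2 - 10*y + 16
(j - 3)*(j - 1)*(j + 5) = j^3 + j^2 - 17*j + 15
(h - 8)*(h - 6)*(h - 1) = h^3 - 15*h^2 + 62*h - 48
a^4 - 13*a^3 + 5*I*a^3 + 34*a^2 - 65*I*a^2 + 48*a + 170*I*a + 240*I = (a - 8)*(a - 6)*(a + 1)*(a + 5*I)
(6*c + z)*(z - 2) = 6*c*z - 12*c + z^2 - 2*z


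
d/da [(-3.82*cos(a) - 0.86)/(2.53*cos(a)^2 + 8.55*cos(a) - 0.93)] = (9.66459999999999*sin(a)^2 - 4.3516*cos(a) - 20.5702)*sin(a)/(2.53*cos(a)^2 + 8.55*cos(a) - 0.93)^2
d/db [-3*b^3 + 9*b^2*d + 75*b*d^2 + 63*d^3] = -9*b^2 + 18*b*d + 75*d^2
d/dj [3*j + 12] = 3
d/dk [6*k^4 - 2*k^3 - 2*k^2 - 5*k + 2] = 24*k^3 - 6*k^2 - 4*k - 5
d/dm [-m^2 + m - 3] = 1 - 2*m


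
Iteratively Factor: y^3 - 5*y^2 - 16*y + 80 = (y - 5)*(y^2 - 16) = (y - 5)*(y + 4)*(y - 4)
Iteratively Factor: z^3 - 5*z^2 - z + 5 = (z + 1)*(z^2 - 6*z + 5) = (z - 5)*(z + 1)*(z - 1)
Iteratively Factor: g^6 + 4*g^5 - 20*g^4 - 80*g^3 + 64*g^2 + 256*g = (g + 2)*(g^5 + 2*g^4 - 24*g^3 - 32*g^2 + 128*g) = (g + 2)*(g + 4)*(g^4 - 2*g^3 - 16*g^2 + 32*g) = (g + 2)*(g + 4)^2*(g^3 - 6*g^2 + 8*g) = g*(g + 2)*(g + 4)^2*(g^2 - 6*g + 8) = g*(g - 4)*(g + 2)*(g + 4)^2*(g - 2)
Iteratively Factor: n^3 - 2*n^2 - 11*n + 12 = (n - 1)*(n^2 - n - 12) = (n - 1)*(n + 3)*(n - 4)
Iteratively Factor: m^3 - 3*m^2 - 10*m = (m + 2)*(m^2 - 5*m) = m*(m + 2)*(m - 5)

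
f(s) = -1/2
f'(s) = 0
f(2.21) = -0.50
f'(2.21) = 0.00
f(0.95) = -0.50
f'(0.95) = 0.00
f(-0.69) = -0.50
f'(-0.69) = 0.00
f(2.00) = -0.50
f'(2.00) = 0.00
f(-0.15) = -0.50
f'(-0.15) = 0.00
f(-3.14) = -0.50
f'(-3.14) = 0.00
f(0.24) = -0.50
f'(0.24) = 0.00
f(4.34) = -0.50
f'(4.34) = 0.00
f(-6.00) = -0.50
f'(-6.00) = 0.00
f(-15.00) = -0.50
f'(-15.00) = 0.00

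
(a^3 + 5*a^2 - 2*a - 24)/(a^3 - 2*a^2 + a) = (a^3 + 5*a^2 - 2*a - 24)/(a*(a^2 - 2*a + 1))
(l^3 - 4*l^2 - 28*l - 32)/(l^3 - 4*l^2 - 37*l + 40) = (l^2 + 4*l + 4)/(l^2 + 4*l - 5)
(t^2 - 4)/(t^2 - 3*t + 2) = (t + 2)/(t - 1)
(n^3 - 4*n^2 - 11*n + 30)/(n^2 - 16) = (n^3 - 4*n^2 - 11*n + 30)/(n^2 - 16)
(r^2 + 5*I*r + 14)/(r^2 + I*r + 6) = (r + 7*I)/(r + 3*I)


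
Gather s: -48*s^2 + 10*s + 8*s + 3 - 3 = -48*s^2 + 18*s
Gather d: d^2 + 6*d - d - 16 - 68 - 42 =d^2 + 5*d - 126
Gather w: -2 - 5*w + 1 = -5*w - 1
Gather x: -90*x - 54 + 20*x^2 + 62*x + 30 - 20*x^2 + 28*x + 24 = 0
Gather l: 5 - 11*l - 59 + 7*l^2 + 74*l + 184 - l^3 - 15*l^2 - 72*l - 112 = -l^3 - 8*l^2 - 9*l + 18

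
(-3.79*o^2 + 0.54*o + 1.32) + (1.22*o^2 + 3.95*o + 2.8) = -2.57*o^2 + 4.49*o + 4.12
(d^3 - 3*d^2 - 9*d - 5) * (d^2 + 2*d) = d^5 - d^4 - 15*d^3 - 23*d^2 - 10*d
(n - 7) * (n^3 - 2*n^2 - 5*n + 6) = n^4 - 9*n^3 + 9*n^2 + 41*n - 42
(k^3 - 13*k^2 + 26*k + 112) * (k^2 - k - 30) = k^5 - 14*k^4 + 9*k^3 + 476*k^2 - 892*k - 3360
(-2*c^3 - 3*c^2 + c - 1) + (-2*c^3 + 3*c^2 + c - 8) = -4*c^3 + 2*c - 9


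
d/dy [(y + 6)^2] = 2*y + 12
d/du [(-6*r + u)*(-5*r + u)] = -11*r + 2*u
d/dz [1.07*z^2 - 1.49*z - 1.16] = 2.14*z - 1.49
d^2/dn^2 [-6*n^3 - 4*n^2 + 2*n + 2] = -36*n - 8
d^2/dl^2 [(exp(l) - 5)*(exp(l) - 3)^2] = (9*exp(2*l) - 44*exp(l) + 39)*exp(l)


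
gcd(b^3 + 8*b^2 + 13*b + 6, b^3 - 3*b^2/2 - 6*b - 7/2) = b^2 + 2*b + 1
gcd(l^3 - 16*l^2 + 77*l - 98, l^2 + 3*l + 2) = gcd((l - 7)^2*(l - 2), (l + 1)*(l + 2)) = 1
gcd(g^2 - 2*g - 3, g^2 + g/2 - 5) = 1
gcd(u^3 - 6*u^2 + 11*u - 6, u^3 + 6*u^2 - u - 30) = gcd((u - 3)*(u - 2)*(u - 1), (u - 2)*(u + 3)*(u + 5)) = u - 2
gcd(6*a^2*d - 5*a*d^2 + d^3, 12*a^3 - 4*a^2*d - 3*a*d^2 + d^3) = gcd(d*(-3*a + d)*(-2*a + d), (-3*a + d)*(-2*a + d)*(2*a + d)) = 6*a^2 - 5*a*d + d^2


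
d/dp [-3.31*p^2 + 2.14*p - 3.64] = 2.14 - 6.62*p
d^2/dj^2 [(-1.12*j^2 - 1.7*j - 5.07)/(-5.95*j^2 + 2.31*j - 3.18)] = (151.15618*j^3 + 949.79493*j^2 - 611.10189*j - 90.12339)/(210.644875*j^6 - 245.339325*j^5 + 432.989235*j^4 - 274.571451*j^3 + 231.412734*j^2 - 70.078932*j + 32.157432)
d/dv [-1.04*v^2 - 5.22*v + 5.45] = -2.08*v - 5.22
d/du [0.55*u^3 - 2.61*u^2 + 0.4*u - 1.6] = 1.65*u^2 - 5.22*u + 0.4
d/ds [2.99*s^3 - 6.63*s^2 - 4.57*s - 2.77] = 8.97*s^2 - 13.26*s - 4.57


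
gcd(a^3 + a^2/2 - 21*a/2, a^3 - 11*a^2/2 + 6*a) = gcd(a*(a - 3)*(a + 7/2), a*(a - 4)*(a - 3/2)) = a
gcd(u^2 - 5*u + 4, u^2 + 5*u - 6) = u - 1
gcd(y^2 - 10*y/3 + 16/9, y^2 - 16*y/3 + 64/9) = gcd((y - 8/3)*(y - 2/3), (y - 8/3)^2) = y - 8/3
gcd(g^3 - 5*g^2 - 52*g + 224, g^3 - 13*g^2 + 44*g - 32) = g^2 - 12*g + 32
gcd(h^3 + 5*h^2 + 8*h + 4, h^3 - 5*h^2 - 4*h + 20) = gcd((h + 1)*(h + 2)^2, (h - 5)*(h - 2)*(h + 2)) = h + 2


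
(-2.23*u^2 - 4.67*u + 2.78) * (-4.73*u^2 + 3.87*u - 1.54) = 10.5479*u^4 + 13.459*u^3 - 27.7881*u^2 + 17.9504*u - 4.2812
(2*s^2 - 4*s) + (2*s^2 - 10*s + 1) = 4*s^2 - 14*s + 1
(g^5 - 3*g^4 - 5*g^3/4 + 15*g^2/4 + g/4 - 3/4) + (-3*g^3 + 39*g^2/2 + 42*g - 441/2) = g^5 - 3*g^4 - 17*g^3/4 + 93*g^2/4 + 169*g/4 - 885/4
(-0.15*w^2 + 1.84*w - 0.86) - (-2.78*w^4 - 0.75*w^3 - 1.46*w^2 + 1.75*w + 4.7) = 2.78*w^4 + 0.75*w^3 + 1.31*w^2 + 0.0900000000000001*w - 5.56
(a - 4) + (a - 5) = 2*a - 9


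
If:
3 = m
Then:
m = 3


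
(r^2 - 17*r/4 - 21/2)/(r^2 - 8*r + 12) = (r + 7/4)/(r - 2)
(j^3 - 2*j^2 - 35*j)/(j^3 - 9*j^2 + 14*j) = (j + 5)/(j - 2)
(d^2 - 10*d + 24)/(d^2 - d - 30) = (d - 4)/(d + 5)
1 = 1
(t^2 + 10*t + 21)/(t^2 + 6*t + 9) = (t + 7)/(t + 3)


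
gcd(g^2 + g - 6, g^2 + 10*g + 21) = g + 3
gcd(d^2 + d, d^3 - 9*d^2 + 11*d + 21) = d + 1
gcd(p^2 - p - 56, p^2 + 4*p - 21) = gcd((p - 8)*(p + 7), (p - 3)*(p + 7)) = p + 7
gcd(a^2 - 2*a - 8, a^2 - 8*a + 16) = a - 4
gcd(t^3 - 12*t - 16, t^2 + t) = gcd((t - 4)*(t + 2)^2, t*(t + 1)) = 1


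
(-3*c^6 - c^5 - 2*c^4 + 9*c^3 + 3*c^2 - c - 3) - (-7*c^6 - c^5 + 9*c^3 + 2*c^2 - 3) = 4*c^6 - 2*c^4 + c^2 - c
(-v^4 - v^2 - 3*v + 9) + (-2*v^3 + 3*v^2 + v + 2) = -v^4 - 2*v^3 + 2*v^2 - 2*v + 11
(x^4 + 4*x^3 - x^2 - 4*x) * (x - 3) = x^5 + x^4 - 13*x^3 - x^2 + 12*x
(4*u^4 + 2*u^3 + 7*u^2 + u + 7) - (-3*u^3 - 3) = 4*u^4 + 5*u^3 + 7*u^2 + u + 10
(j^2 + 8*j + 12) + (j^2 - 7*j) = 2*j^2 + j + 12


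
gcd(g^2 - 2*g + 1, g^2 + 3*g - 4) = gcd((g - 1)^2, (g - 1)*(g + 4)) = g - 1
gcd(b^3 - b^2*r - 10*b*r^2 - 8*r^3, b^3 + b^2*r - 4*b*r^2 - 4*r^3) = b^2 + 3*b*r + 2*r^2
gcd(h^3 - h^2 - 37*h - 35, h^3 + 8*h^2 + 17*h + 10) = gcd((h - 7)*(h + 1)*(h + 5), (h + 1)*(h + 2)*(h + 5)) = h^2 + 6*h + 5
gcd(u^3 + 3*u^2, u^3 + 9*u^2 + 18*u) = u^2 + 3*u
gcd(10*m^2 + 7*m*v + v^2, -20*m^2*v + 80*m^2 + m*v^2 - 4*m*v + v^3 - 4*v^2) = 5*m + v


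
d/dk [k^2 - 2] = 2*k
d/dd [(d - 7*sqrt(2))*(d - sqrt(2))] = 2*d - 8*sqrt(2)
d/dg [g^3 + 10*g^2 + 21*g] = 3*g^2 + 20*g + 21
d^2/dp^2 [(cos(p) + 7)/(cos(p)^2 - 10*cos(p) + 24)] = (-9*(1 - cos(2*p))^2*cos(p)/4 - 19*(1 - cos(2*p))^2/2 - 5105*cos(p)/2 - 151*cos(2*p) + 87*cos(3*p) + cos(5*p)/2 + 1431)/((cos(p) - 6)^3*(cos(p) - 4)^3)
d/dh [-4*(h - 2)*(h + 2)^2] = 4*(2 - 3*h)*(h + 2)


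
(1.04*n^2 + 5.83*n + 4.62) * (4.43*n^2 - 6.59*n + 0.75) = 4.6072*n^4 + 18.9733*n^3 - 17.1731*n^2 - 26.0733*n + 3.465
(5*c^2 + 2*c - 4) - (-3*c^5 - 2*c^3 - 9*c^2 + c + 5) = 3*c^5 + 2*c^3 + 14*c^2 + c - 9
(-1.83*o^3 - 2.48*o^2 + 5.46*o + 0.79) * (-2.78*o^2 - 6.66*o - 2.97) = 5.0874*o^5 + 19.0822*o^4 + 6.7731*o^3 - 31.1942*o^2 - 21.4776*o - 2.3463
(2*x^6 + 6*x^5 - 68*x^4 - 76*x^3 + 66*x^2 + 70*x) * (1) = 2*x^6 + 6*x^5 - 68*x^4 - 76*x^3 + 66*x^2 + 70*x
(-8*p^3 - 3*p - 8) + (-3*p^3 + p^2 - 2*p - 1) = -11*p^3 + p^2 - 5*p - 9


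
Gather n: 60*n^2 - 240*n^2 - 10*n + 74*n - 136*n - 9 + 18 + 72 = -180*n^2 - 72*n + 81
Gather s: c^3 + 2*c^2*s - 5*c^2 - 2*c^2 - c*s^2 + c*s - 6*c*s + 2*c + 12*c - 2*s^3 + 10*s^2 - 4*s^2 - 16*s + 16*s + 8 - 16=c^3 - 7*c^2 + 14*c - 2*s^3 + s^2*(6 - c) + s*(2*c^2 - 5*c) - 8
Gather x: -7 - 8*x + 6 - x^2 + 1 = -x^2 - 8*x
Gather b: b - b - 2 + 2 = 0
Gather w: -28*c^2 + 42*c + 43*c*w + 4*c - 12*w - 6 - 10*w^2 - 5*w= -28*c^2 + 46*c - 10*w^2 + w*(43*c - 17) - 6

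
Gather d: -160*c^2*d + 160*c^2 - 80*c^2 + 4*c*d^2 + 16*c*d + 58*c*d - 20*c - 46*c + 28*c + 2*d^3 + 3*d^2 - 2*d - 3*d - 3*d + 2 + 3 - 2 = 80*c^2 - 38*c + 2*d^3 + d^2*(4*c + 3) + d*(-160*c^2 + 74*c - 8) + 3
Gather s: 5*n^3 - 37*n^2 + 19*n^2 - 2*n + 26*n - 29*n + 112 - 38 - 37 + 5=5*n^3 - 18*n^2 - 5*n + 42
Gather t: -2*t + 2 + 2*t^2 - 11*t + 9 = 2*t^2 - 13*t + 11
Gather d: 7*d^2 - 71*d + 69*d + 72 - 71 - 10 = 7*d^2 - 2*d - 9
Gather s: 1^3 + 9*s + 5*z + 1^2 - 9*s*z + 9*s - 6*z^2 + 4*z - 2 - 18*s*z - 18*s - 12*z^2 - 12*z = -27*s*z - 18*z^2 - 3*z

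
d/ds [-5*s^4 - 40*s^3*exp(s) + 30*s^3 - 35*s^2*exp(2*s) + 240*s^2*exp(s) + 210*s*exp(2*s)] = -40*s^3*exp(s) - 20*s^3 - 70*s^2*exp(2*s) + 120*s^2*exp(s) + 90*s^2 + 350*s*exp(2*s) + 480*s*exp(s) + 210*exp(2*s)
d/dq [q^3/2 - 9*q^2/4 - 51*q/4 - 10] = 3*q^2/2 - 9*q/2 - 51/4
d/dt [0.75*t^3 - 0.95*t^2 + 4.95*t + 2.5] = 2.25*t^2 - 1.9*t + 4.95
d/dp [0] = 0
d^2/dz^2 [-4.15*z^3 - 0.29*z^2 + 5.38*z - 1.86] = -24.9*z - 0.58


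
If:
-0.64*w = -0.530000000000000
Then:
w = 0.83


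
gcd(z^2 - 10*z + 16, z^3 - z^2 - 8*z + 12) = z - 2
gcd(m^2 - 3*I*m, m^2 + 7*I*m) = m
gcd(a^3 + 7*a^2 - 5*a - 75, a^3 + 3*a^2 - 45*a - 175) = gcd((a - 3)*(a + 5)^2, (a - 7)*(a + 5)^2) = a^2 + 10*a + 25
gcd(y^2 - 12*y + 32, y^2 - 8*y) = y - 8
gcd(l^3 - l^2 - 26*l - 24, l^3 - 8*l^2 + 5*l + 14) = l + 1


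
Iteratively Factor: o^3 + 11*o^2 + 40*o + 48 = (o + 4)*(o^2 + 7*o + 12) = (o + 4)^2*(o + 3)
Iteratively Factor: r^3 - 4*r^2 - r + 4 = (r - 4)*(r^2 - 1) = (r - 4)*(r - 1)*(r + 1)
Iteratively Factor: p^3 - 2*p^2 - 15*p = (p + 3)*(p^2 - 5*p) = (p - 5)*(p + 3)*(p)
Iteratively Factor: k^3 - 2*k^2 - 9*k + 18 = (k - 3)*(k^2 + k - 6) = (k - 3)*(k - 2)*(k + 3)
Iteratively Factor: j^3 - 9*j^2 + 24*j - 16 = (j - 4)*(j^2 - 5*j + 4) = (j - 4)*(j - 1)*(j - 4)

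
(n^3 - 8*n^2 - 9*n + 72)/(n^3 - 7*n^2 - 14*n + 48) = (n - 3)/(n - 2)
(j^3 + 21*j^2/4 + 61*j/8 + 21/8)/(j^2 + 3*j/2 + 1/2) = (4*j^2 + 19*j + 21)/(4*(j + 1))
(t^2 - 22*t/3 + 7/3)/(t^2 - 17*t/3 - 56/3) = (-3*t^2 + 22*t - 7)/(-3*t^2 + 17*t + 56)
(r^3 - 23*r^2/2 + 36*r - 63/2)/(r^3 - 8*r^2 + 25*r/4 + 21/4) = 2*(r - 3)/(2*r + 1)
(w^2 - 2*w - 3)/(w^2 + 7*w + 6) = (w - 3)/(w + 6)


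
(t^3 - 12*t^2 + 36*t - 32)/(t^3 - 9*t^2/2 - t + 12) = 2*(t^2 - 10*t + 16)/(2*t^2 - 5*t - 12)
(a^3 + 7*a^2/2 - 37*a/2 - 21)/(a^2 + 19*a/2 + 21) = (2*a^2 - 5*a - 7)/(2*a + 7)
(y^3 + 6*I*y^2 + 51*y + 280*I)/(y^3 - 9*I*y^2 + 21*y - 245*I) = (y + 8*I)/(y - 7*I)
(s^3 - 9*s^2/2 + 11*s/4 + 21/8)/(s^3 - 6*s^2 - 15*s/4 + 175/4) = (4*s^2 - 4*s - 3)/(2*(2*s^2 - 5*s - 25))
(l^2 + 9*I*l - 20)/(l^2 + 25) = (l + 4*I)/(l - 5*I)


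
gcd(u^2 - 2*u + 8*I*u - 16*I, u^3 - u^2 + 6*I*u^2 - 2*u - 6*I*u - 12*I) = u - 2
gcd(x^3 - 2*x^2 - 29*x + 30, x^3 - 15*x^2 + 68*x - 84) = x - 6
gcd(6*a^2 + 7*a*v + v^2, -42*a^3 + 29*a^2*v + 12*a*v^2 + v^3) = 6*a + v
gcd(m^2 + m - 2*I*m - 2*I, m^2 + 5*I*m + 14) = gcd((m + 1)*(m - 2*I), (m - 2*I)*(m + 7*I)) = m - 2*I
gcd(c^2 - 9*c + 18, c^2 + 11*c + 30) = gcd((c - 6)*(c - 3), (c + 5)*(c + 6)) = 1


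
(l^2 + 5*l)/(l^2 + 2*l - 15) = l/(l - 3)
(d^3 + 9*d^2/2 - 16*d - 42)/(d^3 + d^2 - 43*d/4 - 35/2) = 2*(d + 6)/(2*d + 5)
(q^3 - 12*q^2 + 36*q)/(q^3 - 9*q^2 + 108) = q/(q + 3)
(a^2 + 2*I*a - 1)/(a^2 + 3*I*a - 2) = (a + I)/(a + 2*I)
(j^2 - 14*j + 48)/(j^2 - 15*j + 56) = (j - 6)/(j - 7)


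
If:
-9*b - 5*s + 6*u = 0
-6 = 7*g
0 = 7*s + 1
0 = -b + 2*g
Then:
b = -12/7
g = -6/7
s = -1/7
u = -113/42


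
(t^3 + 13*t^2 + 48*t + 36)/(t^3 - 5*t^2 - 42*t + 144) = (t^2 + 7*t + 6)/(t^2 - 11*t + 24)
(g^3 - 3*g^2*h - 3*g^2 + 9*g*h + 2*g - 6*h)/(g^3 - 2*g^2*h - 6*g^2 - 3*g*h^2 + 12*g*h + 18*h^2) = (g^2 - 3*g + 2)/(g^2 + g*h - 6*g - 6*h)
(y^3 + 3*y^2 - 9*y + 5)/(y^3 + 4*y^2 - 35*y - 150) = (y^2 - 2*y + 1)/(y^2 - y - 30)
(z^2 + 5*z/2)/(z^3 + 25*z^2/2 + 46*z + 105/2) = z/(z^2 + 10*z + 21)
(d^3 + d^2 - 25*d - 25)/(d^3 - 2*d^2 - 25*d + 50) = (d + 1)/(d - 2)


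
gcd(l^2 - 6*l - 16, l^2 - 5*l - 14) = l + 2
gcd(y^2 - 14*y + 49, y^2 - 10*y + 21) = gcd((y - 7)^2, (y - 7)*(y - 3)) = y - 7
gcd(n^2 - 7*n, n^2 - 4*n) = n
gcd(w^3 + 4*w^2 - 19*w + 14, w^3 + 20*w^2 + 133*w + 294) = w + 7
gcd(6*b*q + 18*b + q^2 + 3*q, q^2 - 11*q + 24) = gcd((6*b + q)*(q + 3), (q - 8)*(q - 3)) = 1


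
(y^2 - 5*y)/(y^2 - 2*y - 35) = y*(5 - y)/(-y^2 + 2*y + 35)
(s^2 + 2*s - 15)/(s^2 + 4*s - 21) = (s + 5)/(s + 7)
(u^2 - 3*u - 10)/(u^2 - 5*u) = (u + 2)/u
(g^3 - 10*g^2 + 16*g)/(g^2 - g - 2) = g*(g - 8)/(g + 1)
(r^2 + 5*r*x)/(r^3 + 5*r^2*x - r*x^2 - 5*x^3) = r/(r^2 - x^2)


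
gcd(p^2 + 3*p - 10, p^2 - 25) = p + 5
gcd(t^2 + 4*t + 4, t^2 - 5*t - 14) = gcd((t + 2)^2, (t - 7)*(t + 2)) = t + 2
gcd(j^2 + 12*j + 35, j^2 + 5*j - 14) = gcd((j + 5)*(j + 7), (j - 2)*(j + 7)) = j + 7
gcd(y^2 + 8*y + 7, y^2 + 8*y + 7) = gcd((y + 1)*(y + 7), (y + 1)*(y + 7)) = y^2 + 8*y + 7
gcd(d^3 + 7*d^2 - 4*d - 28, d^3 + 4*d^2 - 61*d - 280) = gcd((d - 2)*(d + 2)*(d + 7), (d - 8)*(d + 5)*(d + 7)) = d + 7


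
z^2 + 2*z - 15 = (z - 3)*(z + 5)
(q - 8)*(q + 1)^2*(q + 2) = q^4 - 4*q^3 - 27*q^2 - 38*q - 16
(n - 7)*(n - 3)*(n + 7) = n^3 - 3*n^2 - 49*n + 147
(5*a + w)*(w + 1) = 5*a*w + 5*a + w^2 + w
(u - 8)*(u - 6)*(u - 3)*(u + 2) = u^4 - 15*u^3 + 56*u^2 + 36*u - 288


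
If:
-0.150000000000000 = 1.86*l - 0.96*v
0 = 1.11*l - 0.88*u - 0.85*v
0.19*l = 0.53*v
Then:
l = -0.10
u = -0.09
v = -0.04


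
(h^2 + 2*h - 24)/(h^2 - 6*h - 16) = (-h^2 - 2*h + 24)/(-h^2 + 6*h + 16)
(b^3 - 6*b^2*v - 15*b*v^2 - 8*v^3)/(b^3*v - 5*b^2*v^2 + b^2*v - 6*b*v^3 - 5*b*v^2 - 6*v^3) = (-b^2 + 7*b*v + 8*v^2)/(v*(-b^2 + 6*b*v - b + 6*v))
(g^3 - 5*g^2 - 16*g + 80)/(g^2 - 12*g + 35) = (g^2 - 16)/(g - 7)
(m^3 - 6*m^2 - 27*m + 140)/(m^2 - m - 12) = (m^2 - 2*m - 35)/(m + 3)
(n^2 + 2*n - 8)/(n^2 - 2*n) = (n + 4)/n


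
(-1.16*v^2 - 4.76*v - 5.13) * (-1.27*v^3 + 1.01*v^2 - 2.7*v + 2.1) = 1.4732*v^5 + 4.8736*v^4 + 4.8395*v^3 + 5.2347*v^2 + 3.855*v - 10.773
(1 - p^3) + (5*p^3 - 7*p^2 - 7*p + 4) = 4*p^3 - 7*p^2 - 7*p + 5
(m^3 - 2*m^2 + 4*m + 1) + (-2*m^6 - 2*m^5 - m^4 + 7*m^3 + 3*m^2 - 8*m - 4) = -2*m^6 - 2*m^5 - m^4 + 8*m^3 + m^2 - 4*m - 3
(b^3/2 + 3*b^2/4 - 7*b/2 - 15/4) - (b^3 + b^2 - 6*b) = -b^3/2 - b^2/4 + 5*b/2 - 15/4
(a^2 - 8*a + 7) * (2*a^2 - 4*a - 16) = 2*a^4 - 20*a^3 + 30*a^2 + 100*a - 112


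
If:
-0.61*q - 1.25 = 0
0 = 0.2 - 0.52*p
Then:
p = 0.38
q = -2.05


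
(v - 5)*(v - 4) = v^2 - 9*v + 20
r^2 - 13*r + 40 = (r - 8)*(r - 5)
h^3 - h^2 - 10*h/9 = h*(h - 5/3)*(h + 2/3)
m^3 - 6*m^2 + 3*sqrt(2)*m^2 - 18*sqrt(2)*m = m*(m - 6)*(m + 3*sqrt(2))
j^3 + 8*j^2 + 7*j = j*(j + 1)*(j + 7)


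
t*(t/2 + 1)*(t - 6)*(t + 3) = t^4/2 - t^3/2 - 12*t^2 - 18*t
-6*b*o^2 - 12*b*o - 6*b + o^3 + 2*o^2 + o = (-6*b + o)*(o + 1)^2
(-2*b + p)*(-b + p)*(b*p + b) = 2*b^3*p + 2*b^3 - 3*b^2*p^2 - 3*b^2*p + b*p^3 + b*p^2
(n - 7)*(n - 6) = n^2 - 13*n + 42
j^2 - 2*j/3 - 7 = (j - 3)*(j + 7/3)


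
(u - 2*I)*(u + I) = u^2 - I*u + 2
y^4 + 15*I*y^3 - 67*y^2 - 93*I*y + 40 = (y + I)^2*(y + 5*I)*(y + 8*I)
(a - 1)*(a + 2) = a^2 + a - 2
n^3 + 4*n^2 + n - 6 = (n - 1)*(n + 2)*(n + 3)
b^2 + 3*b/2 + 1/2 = (b + 1/2)*(b + 1)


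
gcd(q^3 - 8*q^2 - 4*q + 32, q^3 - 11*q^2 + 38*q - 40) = q - 2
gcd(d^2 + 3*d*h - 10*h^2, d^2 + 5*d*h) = d + 5*h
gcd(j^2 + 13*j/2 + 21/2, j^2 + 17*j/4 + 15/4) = j + 3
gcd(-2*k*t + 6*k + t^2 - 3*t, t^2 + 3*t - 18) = t - 3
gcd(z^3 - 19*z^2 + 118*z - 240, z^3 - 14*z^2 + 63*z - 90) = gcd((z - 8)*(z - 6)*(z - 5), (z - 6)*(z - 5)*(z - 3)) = z^2 - 11*z + 30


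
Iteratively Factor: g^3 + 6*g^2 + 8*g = (g + 2)*(g^2 + 4*g) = (g + 2)*(g + 4)*(g)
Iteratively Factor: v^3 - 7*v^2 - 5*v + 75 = (v + 3)*(v^2 - 10*v + 25) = (v - 5)*(v + 3)*(v - 5)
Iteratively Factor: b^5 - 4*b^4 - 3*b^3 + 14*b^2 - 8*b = (b + 2)*(b^4 - 6*b^3 + 9*b^2 - 4*b) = (b - 1)*(b + 2)*(b^3 - 5*b^2 + 4*b) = (b - 4)*(b - 1)*(b + 2)*(b^2 - b) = (b - 4)*(b - 1)^2*(b + 2)*(b)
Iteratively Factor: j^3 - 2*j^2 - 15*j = (j - 5)*(j^2 + 3*j) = (j - 5)*(j + 3)*(j)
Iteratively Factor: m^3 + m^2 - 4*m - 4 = (m - 2)*(m^2 + 3*m + 2) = (m - 2)*(m + 1)*(m + 2)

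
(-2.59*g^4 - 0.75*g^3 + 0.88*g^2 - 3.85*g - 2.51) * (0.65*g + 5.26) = -1.6835*g^5 - 14.1109*g^4 - 3.373*g^3 + 2.1263*g^2 - 21.8825*g - 13.2026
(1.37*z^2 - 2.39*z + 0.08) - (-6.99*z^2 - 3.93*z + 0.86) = 8.36*z^2 + 1.54*z - 0.78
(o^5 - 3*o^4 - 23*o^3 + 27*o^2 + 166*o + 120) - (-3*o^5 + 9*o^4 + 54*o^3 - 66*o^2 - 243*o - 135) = 4*o^5 - 12*o^4 - 77*o^3 + 93*o^2 + 409*o + 255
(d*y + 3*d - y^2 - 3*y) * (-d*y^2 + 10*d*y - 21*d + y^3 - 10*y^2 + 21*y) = -d^2*y^3 + 7*d^2*y^2 + 9*d^2*y - 63*d^2 + 2*d*y^4 - 14*d*y^3 - 18*d*y^2 + 126*d*y - y^5 + 7*y^4 + 9*y^3 - 63*y^2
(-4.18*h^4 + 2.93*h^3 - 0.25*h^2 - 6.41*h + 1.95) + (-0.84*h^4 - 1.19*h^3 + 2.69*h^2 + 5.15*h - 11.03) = -5.02*h^4 + 1.74*h^3 + 2.44*h^2 - 1.26*h - 9.08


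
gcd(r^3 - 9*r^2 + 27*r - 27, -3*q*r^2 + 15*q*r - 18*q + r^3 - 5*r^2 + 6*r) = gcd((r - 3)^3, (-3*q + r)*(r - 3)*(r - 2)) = r - 3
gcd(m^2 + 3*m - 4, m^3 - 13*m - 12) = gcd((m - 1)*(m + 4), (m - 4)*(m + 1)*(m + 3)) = 1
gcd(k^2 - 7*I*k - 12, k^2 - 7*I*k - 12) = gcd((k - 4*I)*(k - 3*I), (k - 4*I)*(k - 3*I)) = k^2 - 7*I*k - 12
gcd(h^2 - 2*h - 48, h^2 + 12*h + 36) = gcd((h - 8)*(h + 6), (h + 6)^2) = h + 6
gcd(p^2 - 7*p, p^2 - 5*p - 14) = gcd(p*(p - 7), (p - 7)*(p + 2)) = p - 7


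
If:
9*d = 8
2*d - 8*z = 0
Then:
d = 8/9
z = 2/9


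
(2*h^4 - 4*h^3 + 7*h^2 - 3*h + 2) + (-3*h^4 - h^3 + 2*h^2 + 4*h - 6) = -h^4 - 5*h^3 + 9*h^2 + h - 4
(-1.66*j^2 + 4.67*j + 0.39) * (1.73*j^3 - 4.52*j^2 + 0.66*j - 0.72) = -2.8718*j^5 + 15.5823*j^4 - 21.5293*j^3 + 2.5146*j^2 - 3.105*j - 0.2808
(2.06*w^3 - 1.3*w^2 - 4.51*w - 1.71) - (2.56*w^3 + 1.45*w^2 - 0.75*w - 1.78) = -0.5*w^3 - 2.75*w^2 - 3.76*w + 0.0700000000000001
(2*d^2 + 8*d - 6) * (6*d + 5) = 12*d^3 + 58*d^2 + 4*d - 30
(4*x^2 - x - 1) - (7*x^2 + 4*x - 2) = -3*x^2 - 5*x + 1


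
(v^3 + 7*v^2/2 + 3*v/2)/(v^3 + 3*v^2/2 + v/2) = (v + 3)/(v + 1)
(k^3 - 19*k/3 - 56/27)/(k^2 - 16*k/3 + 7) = (27*k^3 - 171*k - 56)/(9*(3*k^2 - 16*k + 21))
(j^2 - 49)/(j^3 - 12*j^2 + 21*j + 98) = (j + 7)/(j^2 - 5*j - 14)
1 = 1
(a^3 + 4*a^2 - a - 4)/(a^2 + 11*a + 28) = (a^2 - 1)/(a + 7)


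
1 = 1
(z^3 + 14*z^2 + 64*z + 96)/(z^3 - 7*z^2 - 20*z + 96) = (z^2 + 10*z + 24)/(z^2 - 11*z + 24)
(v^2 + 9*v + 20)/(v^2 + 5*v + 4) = (v + 5)/(v + 1)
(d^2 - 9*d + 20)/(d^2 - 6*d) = (d^2 - 9*d + 20)/(d*(d - 6))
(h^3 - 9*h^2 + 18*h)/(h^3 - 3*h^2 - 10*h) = (-h^2 + 9*h - 18)/(-h^2 + 3*h + 10)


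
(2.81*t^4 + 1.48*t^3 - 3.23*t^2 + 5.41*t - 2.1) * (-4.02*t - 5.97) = -11.2962*t^5 - 22.7253*t^4 + 4.149*t^3 - 2.4651*t^2 - 23.8557*t + 12.537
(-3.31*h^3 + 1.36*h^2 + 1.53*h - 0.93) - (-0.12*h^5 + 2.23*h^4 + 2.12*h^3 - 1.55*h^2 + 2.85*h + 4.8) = 0.12*h^5 - 2.23*h^4 - 5.43*h^3 + 2.91*h^2 - 1.32*h - 5.73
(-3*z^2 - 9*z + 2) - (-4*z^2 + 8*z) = z^2 - 17*z + 2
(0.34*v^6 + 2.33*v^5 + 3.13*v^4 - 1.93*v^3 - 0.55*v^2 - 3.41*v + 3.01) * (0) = 0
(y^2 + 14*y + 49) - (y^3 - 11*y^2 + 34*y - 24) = -y^3 + 12*y^2 - 20*y + 73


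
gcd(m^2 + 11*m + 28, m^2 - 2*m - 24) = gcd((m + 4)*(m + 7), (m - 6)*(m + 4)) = m + 4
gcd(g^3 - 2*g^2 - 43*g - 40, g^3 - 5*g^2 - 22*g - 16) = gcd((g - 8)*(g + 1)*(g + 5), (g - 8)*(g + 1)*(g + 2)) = g^2 - 7*g - 8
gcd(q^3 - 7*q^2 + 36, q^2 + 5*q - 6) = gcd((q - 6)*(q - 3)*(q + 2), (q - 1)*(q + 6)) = 1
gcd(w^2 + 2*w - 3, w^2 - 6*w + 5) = w - 1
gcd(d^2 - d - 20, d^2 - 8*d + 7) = 1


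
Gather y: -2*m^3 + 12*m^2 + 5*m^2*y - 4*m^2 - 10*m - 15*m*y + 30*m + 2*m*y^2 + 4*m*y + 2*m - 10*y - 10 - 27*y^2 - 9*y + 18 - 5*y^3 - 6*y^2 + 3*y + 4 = -2*m^3 + 8*m^2 + 22*m - 5*y^3 + y^2*(2*m - 33) + y*(5*m^2 - 11*m - 16) + 12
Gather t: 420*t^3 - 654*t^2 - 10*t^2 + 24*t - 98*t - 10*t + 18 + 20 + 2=420*t^3 - 664*t^2 - 84*t + 40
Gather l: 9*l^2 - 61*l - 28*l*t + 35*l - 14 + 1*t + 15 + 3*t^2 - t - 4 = 9*l^2 + l*(-28*t - 26) + 3*t^2 - 3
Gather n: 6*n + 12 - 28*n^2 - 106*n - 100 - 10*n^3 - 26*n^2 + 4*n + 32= -10*n^3 - 54*n^2 - 96*n - 56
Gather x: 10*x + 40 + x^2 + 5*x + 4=x^2 + 15*x + 44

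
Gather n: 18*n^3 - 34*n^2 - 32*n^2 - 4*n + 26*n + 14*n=18*n^3 - 66*n^2 + 36*n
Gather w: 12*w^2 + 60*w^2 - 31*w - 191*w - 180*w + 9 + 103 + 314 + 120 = 72*w^2 - 402*w + 546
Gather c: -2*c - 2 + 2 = -2*c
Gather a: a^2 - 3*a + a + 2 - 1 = a^2 - 2*a + 1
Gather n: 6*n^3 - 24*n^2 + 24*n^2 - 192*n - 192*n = 6*n^3 - 384*n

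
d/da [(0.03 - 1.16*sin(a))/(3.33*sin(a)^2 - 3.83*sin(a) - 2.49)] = (3.8628*sin(a)^2 - 0.1998*sin(a) + 3.0033)*cos(a)/(11.0889*sin(a)^4 - 25.5078*sin(a)^3 - 1.9145*sin(a)^2 + 19.0734*sin(a) + 6.2001)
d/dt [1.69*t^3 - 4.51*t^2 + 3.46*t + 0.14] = 5.07*t^2 - 9.02*t + 3.46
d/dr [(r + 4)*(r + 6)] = 2*r + 10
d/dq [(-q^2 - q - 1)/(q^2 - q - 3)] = 2*(q^2 + 4*q + 1)/(q^4 - 2*q^3 - 5*q^2 + 6*q + 9)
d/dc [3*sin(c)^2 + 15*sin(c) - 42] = 3*(2*sin(c) + 5)*cos(c)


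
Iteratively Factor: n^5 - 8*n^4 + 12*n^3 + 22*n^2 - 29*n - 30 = (n - 3)*(n^4 - 5*n^3 - 3*n^2 + 13*n + 10) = (n - 3)*(n + 1)*(n^3 - 6*n^2 + 3*n + 10) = (n - 3)*(n - 2)*(n + 1)*(n^2 - 4*n - 5) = (n - 3)*(n - 2)*(n + 1)^2*(n - 5)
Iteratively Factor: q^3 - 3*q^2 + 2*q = (q)*(q^2 - 3*q + 2) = q*(q - 2)*(q - 1)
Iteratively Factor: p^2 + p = (p + 1)*(p)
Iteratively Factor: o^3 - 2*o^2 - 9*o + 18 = (o + 3)*(o^2 - 5*o + 6) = (o - 2)*(o + 3)*(o - 3)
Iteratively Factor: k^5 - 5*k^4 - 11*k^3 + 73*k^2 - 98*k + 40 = (k - 1)*(k^4 - 4*k^3 - 15*k^2 + 58*k - 40) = (k - 5)*(k - 1)*(k^3 + k^2 - 10*k + 8) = (k - 5)*(k - 1)*(k + 4)*(k^2 - 3*k + 2) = (k - 5)*(k - 1)^2*(k + 4)*(k - 2)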